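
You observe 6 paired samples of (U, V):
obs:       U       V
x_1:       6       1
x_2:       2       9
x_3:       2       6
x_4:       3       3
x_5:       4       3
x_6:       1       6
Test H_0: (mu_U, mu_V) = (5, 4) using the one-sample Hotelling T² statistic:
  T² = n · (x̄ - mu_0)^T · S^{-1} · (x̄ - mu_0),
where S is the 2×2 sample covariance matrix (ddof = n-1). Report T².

Step 1 — sample mean vector:
  mean(U) = (6 + 2 + 2 + 3 + 4 + 1) / 6 = 18/6 = 3
  mean(V) = (1 + 9 + 6 + 3 + 3 + 6) / 6 = 28/6 = 4.6667
  x̄ = (3, 4.6667),  deviation x̄ - mu_0 = (3, 4.6667) - (5, 4) = (-2, 0.6667).

Step 2 — sample covariance matrix, S[i,j] = (1/(n-1)) · Σ_k (x_{k,i} - mean_i) · (x_{k,j} - mean_j), divisor n-1 = 5:
  S[U,U] = ((3)·(3) + (-1)·(-1) + (-1)·(-1) + (0)·(0) + (1)·(1) + (-2)·(-2)) / 5 = 16/5 = 3.2
  S[U,V] = ((3)·(-3.6667) + (-1)·(4.3333) + (-1)·(1.3333) + (0)·(-1.6667) + (1)·(-1.6667) + (-2)·(1.3333)) / 5 = -21/5 = -4.2
  S[V,V] = ((-3.6667)·(-3.6667) + (4.3333)·(4.3333) + (1.3333)·(1.3333) + (-1.6667)·(-1.6667) + (-1.6667)·(-1.6667) + (1.3333)·(1.3333)) / 5 = 41.3333/5 = 8.2667
  S = [[3.2, -4.2],
 [-4.2, 8.2667]].

Step 3 — invert S. det(S) = 3.2·8.2667 - (-4.2)² = 8.8133.
  S^{-1} = (1/det) · [[d, -b], [-b, a]] = [[0.938, 0.4766],
 [0.4766, 0.3631]].

Step 4 — quadratic form (x̄ - mu_0)^T · S^{-1} · (x̄ - mu_0):
  S^{-1} · (x̄ - mu_0) = (-1.5582, -0.711),
  (x̄ - mu_0)^T · [...] = (-2)·(-1.5582) + (0.6667)·(-0.711) = 2.6425.

Step 5 — scale by n: T² = 6 · 2.6425 = 15.8548.

T² ≈ 15.8548


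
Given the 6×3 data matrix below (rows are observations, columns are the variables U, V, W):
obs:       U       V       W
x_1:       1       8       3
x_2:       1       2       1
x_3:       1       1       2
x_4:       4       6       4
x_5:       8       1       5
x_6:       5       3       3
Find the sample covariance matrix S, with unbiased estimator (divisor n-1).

Step 1 — column means:
  mean(U) = (1 + 1 + 1 + 4 + 8 + 5) / 6 = 20/6 = 3.3333
  mean(V) = (8 + 2 + 1 + 6 + 1 + 3) / 6 = 21/6 = 3.5
  mean(W) = (3 + 1 + 2 + 4 + 5 + 3) / 6 = 18/6 = 3

Step 2 — sample covariance S[i,j] = (1/(n-1)) · Σ_k (x_{k,i} - mean_i) · (x_{k,j} - mean_j), with n-1 = 5.
  S[U,U] = ((-2.3333)·(-2.3333) + (-2.3333)·(-2.3333) + (-2.3333)·(-2.3333) + (0.6667)·(0.6667) + (4.6667)·(4.6667) + (1.6667)·(1.6667)) / 5 = 41.3333/5 = 8.2667
  S[U,V] = ((-2.3333)·(4.5) + (-2.3333)·(-1.5) + (-2.3333)·(-2.5) + (0.6667)·(2.5) + (4.6667)·(-2.5) + (1.6667)·(-0.5)) / 5 = -12/5 = -2.4
  S[U,W] = ((-2.3333)·(0) + (-2.3333)·(-2) + (-2.3333)·(-1) + (0.6667)·(1) + (4.6667)·(2) + (1.6667)·(0)) / 5 = 17/5 = 3.4
  S[V,V] = ((4.5)·(4.5) + (-1.5)·(-1.5) + (-2.5)·(-2.5) + (2.5)·(2.5) + (-2.5)·(-2.5) + (-0.5)·(-0.5)) / 5 = 41.5/5 = 8.3
  S[V,W] = ((4.5)·(0) + (-1.5)·(-2) + (-2.5)·(-1) + (2.5)·(1) + (-2.5)·(2) + (-0.5)·(0)) / 5 = 3/5 = 0.6
  S[W,W] = ((0)·(0) + (-2)·(-2) + (-1)·(-1) + (1)·(1) + (2)·(2) + (0)·(0)) / 5 = 10/5 = 2

S is symmetric (S[j,i] = S[i,j]). Assembling:

S = [[8.2667, -2.4, 3.4],
 [-2.4, 8.3, 0.6],
 [3.4, 0.6, 2]]


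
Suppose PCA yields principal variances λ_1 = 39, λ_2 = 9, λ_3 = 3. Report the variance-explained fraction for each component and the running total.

Step 1 — total variance = trace(Sigma) = Σ λ_i = 39 + 9 + 3 = 51.

Step 2 — fraction explained by component i = λ_i / Σ λ:
  PC1: 39/51 = 0.7647
  PC2: 9/51 = 0.1765
  PC3: 3/51 = 0.0588

Step 3 — cumulative fraction after k components = (λ_1 + ... + λ_k) / Σ λ:
  k = 1: 39/51 = 0.7647
  k = 2: (39 + 9)/51 = 48/51 = 0.9412
  k = 3: (39 + 9 + 3)/51 = 51/51 = 1

Summary (fraction, with percent):

explained: PC1 0.7647 (76.47%), PC2 0.1765 (17.65%), PC3 0.0588 (5.88%);  cumulative: 0.7647, 0.9412, 1


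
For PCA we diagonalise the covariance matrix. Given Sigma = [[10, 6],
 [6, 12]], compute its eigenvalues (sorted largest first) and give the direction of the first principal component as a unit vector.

Step 1 — characteristic polynomial of 2×2 Sigma:
  det(Sigma - λI) = λ² - trace · λ + det = 0.
  trace = 10 + 12 = 22, det = 10·12 - (6)² = 84.
Step 2 — discriminant:
  Δ = trace² - 4·det = 484 - 336 = 148.
Step 3 — eigenvalues:
  λ = (trace ± √Δ)/2 = (22 ± 12.1655)/2,
  λ_1 = 17.0828,  λ_2 = 4.9172.

Step 4 — unit eigenvector for λ_1: solve (Sigma - λ_1 I)v = 0. First row:
  (10 - 17.0828)·v_x + (6)·v_y = 0, i.e. (-7.0828)·v_x + (6)·v_y = 0,
  so v ∝ (b, λ_1 - a) = (6, 7.0828) = u.
  ||u|| = √((6)² + (7.0828)²) = √(86.1655) ≈ 9.2825,
  v_1 = u/||u|| ≈ (0.6464, 0.763) (||v_1|| = 1).

λ_1 = 17.0828,  λ_2 = 4.9172;  v_1 ≈ (0.6464, 0.763)


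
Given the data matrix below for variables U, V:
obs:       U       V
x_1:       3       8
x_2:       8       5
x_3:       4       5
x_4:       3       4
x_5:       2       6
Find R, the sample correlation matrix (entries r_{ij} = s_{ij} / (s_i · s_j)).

Step 1 — column means:
  mean(U) = (3 + 8 + 4 + 3 + 2) / 5 = 20/5 = 4
  mean(V) = (8 + 5 + 5 + 4 + 6) / 5 = 28/5 = 5.6

Step 2 — sample variances and covariances s[i,j] = (1/(n-1)) · Σ_k (x_{k,i} - mean_i) · (x_{k,j} - mean_j), with n-1 = 4:
  s[U,U] = ((-1)·(-1) + (4)·(4) + (0)·(0) + (-1)·(-1) + (-2)·(-2)) / 4 = 22/4 = 5.5
  s[U,V] = ((-1)·(2.4) + (4)·(-0.6) + (0)·(-0.6) + (-1)·(-1.6) + (-2)·(0.4)) / 4 = -4/4 = -1
  s[V,V] = ((2.4)·(2.4) + (-0.6)·(-0.6) + (-0.6)·(-0.6) + (-1.6)·(-1.6) + (0.4)·(0.4)) / 4 = 9.2/4 = 2.3
  Sample standard deviations s_i = √(s[i,i]):
  s(U) = √(5.5) = 2.3452
  s(V) = √(2.3) = 1.5166

Step 3 — r_{ij} = s_{ij} / (s_i · s_j):
  r[U,U] = 1 (diagonal).
  r[U,V] = -1 / (2.3452 · 1.5166) = -1 / 3.5567 = -0.2812
  r[V,V] = 1 (diagonal).

R is symmetric with unit diagonal. Assembling:

R = [[1, -0.2812],
 [-0.2812, 1]]


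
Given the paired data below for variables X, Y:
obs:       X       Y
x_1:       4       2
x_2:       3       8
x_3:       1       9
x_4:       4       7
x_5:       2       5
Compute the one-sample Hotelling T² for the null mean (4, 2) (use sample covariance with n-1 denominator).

Step 1 — sample mean vector:
  mean(X) = (4 + 3 + 1 + 4 + 2) / 5 = 14/5 = 2.8
  mean(Y) = (2 + 8 + 9 + 7 + 5) / 5 = 31/5 = 6.2
  x̄ = (2.8, 6.2),  deviation x̄ - mu_0 = (2.8, 6.2) - (4, 2) = (-1.2, 4.2).

Step 2 — sample covariance matrix, S[i,j] = (1/(n-1)) · Σ_k (x_{k,i} - mean_i) · (x_{k,j} - mean_j), divisor n-1 = 4:
  S[X,X] = ((1.2)·(1.2) + (0.2)·(0.2) + (-1.8)·(-1.8) + (1.2)·(1.2) + (-0.8)·(-0.8)) / 4 = 6.8/4 = 1.7
  S[X,Y] = ((1.2)·(-4.2) + (0.2)·(1.8) + (-1.8)·(2.8) + (1.2)·(0.8) + (-0.8)·(-1.2)) / 4 = -7.8/4 = -1.95
  S[Y,Y] = ((-4.2)·(-4.2) + (1.8)·(1.8) + (2.8)·(2.8) + (0.8)·(0.8) + (-1.2)·(-1.2)) / 4 = 30.8/4 = 7.7
  S = [[1.7, -1.95],
 [-1.95, 7.7]].

Step 3 — invert S. det(S) = 1.7·7.7 - (-1.95)² = 9.2875.
  S^{-1} = (1/det) · [[d, -b], [-b, a]] = [[0.8291, 0.21],
 [0.21, 0.183]].

Step 4 — quadratic form (x̄ - mu_0)^T · S^{-1} · (x̄ - mu_0):
  S^{-1} · (x̄ - mu_0) = (-0.1131, 0.5168),
  (x̄ - mu_0)^T · [...] = (-1.2)·(-0.1131) + (4.2)·(0.5168) = 2.3063.

Step 5 — scale by n: T² = 5 · 2.3063 = 11.5316.

T² ≈ 11.5316


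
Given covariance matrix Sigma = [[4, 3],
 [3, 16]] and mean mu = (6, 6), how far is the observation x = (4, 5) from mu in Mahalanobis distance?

Step 1 — centre the observation: (x - mu) = (-2, -1).

Step 2 — invert Sigma. det(Sigma) = 4·16 - (3)² = 55.
  Sigma^{-1} = (1/det) · [[d, -b], [-b, a]] = [[0.2909, -0.0545],
 [-0.0545, 0.0727]].

Step 3 — form the quadratic (x - mu)^T · Sigma^{-1} · (x - mu):
  Sigma^{-1} · (x - mu) = (-0.5273, 0.0364).
  (x - mu)^T · [Sigma^{-1} · (x - mu)] = (-2)·(-0.5273) + (-1)·(0.0364) = 1.0182.

Step 4 — take square root: d = √(1.0182) ≈ 1.009.

d(x, mu) = √(1.0182) ≈ 1.009


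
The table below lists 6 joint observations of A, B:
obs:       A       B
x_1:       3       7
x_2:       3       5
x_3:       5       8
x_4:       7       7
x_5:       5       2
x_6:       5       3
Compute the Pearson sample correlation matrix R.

Step 1 — column means:
  mean(A) = (3 + 3 + 5 + 7 + 5 + 5) / 6 = 28/6 = 4.6667
  mean(B) = (7 + 5 + 8 + 7 + 2 + 3) / 6 = 32/6 = 5.3333

Step 2 — sample variances and covariances s[i,j] = (1/(n-1)) · Σ_k (x_{k,i} - mean_i) · (x_{k,j} - mean_j), with n-1 = 5:
  s[A,A] = ((-1.6667)·(-1.6667) + (-1.6667)·(-1.6667) + (0.3333)·(0.3333) + (2.3333)·(2.3333) + (0.3333)·(0.3333) + (0.3333)·(0.3333)) / 5 = 11.3333/5 = 2.2667
  s[A,B] = ((-1.6667)·(1.6667) + (-1.6667)·(-0.3333) + (0.3333)·(2.6667) + (2.3333)·(1.6667) + (0.3333)·(-3.3333) + (0.3333)·(-2.3333)) / 5 = 0.6667/5 = 0.1333
  s[B,B] = ((1.6667)·(1.6667) + (-0.3333)·(-0.3333) + (2.6667)·(2.6667) + (1.6667)·(1.6667) + (-3.3333)·(-3.3333) + (-2.3333)·(-2.3333)) / 5 = 29.3333/5 = 5.8667
  Sample standard deviations s_i = √(s[i,i]):
  s(A) = √(2.2667) = 1.5055
  s(B) = √(5.8667) = 2.4221

Step 3 — r_{ij} = s_{ij} / (s_i · s_j):
  r[A,A] = 1 (diagonal).
  r[A,B] = 0.1333 / (1.5055 · 2.4221) = 0.1333 / 3.6466 = 0.0366
  r[B,B] = 1 (diagonal).

R is symmetric with unit diagonal. Assembling:

R = [[1, 0.0366],
 [0.0366, 1]]


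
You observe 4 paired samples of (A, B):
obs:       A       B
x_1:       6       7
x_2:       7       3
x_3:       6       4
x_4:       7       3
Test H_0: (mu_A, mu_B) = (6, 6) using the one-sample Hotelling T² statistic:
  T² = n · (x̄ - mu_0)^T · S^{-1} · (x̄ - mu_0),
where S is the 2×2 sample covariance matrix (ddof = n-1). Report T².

Step 1 — sample mean vector:
  mean(A) = (6 + 7 + 6 + 7) / 4 = 26/4 = 6.5
  mean(B) = (7 + 3 + 4 + 3) / 4 = 17/4 = 4.25
  x̄ = (6.5, 4.25),  deviation x̄ - mu_0 = (6.5, 4.25) - (6, 6) = (0.5, -1.75).

Step 2 — sample covariance matrix, S[i,j] = (1/(n-1)) · Σ_k (x_{k,i} - mean_i) · (x_{k,j} - mean_j), divisor n-1 = 3:
  S[A,A] = ((-0.5)·(-0.5) + (0.5)·(0.5) + (-0.5)·(-0.5) + (0.5)·(0.5)) / 3 = 1/3 = 0.3333
  S[A,B] = ((-0.5)·(2.75) + (0.5)·(-1.25) + (-0.5)·(-0.25) + (0.5)·(-1.25)) / 3 = -2.5/3 = -0.8333
  S[B,B] = ((2.75)·(2.75) + (-1.25)·(-1.25) + (-0.25)·(-0.25) + (-1.25)·(-1.25)) / 3 = 10.75/3 = 3.5833
  S = [[0.3333, -0.8333],
 [-0.8333, 3.5833]].

Step 3 — invert S. det(S) = 0.3333·3.5833 - (-0.8333)² = 0.5.
  S^{-1} = (1/det) · [[d, -b], [-b, a]] = [[7.1667, 1.6667],
 [1.6667, 0.6667]].

Step 4 — quadratic form (x̄ - mu_0)^T · S^{-1} · (x̄ - mu_0):
  S^{-1} · (x̄ - mu_0) = (0.6667, -0.3333),
  (x̄ - mu_0)^T · [...] = (0.5)·(0.6667) + (-1.75)·(-0.3333) = 0.9167.

Step 5 — scale by n: T² = 4 · 0.9167 = 3.6667.

T² ≈ 3.6667


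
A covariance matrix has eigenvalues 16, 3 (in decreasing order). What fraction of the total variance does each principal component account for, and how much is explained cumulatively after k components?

Step 1 — total variance = trace(Sigma) = Σ λ_i = 16 + 3 = 19.

Step 2 — fraction explained by component i = λ_i / Σ λ:
  PC1: 16/19 = 0.8421
  PC2: 3/19 = 0.1579

Step 3 — cumulative fraction after k components = (λ_1 + ... + λ_k) / Σ λ:
  k = 1: 16/19 = 0.8421
  k = 2: (16 + 3)/19 = 19/19 = 1

Summary (fraction, with percent):

explained: PC1 0.8421 (84.21%), PC2 0.1579 (15.79%);  cumulative: 0.8421, 1


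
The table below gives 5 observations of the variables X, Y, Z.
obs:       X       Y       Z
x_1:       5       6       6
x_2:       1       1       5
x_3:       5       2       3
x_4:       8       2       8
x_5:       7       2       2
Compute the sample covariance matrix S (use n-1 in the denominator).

Step 1 — column means:
  mean(X) = (5 + 1 + 5 + 8 + 7) / 5 = 26/5 = 5.2
  mean(Y) = (6 + 1 + 2 + 2 + 2) / 5 = 13/5 = 2.6
  mean(Z) = (6 + 5 + 3 + 8 + 2) / 5 = 24/5 = 4.8

Step 2 — sample covariance S[i,j] = (1/(n-1)) · Σ_k (x_{k,i} - mean_i) · (x_{k,j} - mean_j), with n-1 = 4.
  S[X,X] = ((-0.2)·(-0.2) + (-4.2)·(-4.2) + (-0.2)·(-0.2) + (2.8)·(2.8) + (1.8)·(1.8)) / 4 = 28.8/4 = 7.2
  S[X,Y] = ((-0.2)·(3.4) + (-4.2)·(-1.6) + (-0.2)·(-0.6) + (2.8)·(-0.6) + (1.8)·(-0.6)) / 4 = 3.4/4 = 0.85
  S[X,Z] = ((-0.2)·(1.2) + (-4.2)·(0.2) + (-0.2)·(-1.8) + (2.8)·(3.2) + (1.8)·(-2.8)) / 4 = 3.2/4 = 0.8
  S[Y,Y] = ((3.4)·(3.4) + (-1.6)·(-1.6) + (-0.6)·(-0.6) + (-0.6)·(-0.6) + (-0.6)·(-0.6)) / 4 = 15.2/4 = 3.8
  S[Y,Z] = ((3.4)·(1.2) + (-1.6)·(0.2) + (-0.6)·(-1.8) + (-0.6)·(3.2) + (-0.6)·(-2.8)) / 4 = 4.6/4 = 1.15
  S[Z,Z] = ((1.2)·(1.2) + (0.2)·(0.2) + (-1.8)·(-1.8) + (3.2)·(3.2) + (-2.8)·(-2.8)) / 4 = 22.8/4 = 5.7

S is symmetric (S[j,i] = S[i,j]). Assembling:

S = [[7.2, 0.85, 0.8],
 [0.85, 3.8, 1.15],
 [0.8, 1.15, 5.7]]


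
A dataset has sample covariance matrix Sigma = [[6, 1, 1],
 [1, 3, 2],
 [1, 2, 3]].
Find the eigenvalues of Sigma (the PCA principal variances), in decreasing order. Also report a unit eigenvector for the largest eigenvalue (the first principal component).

Step 1 — characteristic polynomial p(λ) = det(λI - Sigma) = λ³ - tr·λ² + c_1·λ - det, where tr = trace, c_1 = sum of the principal 2×2 minors, det = det(Sigma):
  tr = 6 + 3 + 3 = 12,
  c_1 = (6·3 - (1)²) + (6·3 - (1)²) + (3·3 - (2)²) = 17 + 17 + 5 = 39,
  det = 6·(3·3 - (2)²) - (1)·((1)·3 - (2)·(1)) + (1)·((1)·(2) - 3·(1)) = 6·(5) - (1)·(1) + (1)·(-1) = 28.
  So p(λ) = λ³ - 12λ² + 39λ - 28.
Step 2 — look for an integer root (rational root theorem: any rational root is an integer divisor of 28). Testing λ = 1:
  p(1) = 1 - 12 + 39 - 28 = 0  ✓
  Dividing out (λ - 1): p(λ) = (λ - 1)(λ² - 11λ + 28).
Step 3 — remaining eigenvalues from the quadratic λ² - 11λ + 28 = 0:
  Δ = 11² - 4·28 = 121 - 112 = 9,  λ = (11 ± √9)/2 = (11 ± 3)/2 = 7 or 4.
  Sorted: λ_1 = 7,  λ_2 = 4,  λ_3 = 1  (check: sum = 12 = tr ✓).

Step 4 — unit eigenvector for λ_1 = 7: v spans the null space of (Sigma - λ_1 I), whose rows are
  r_1 = (-1, 1, 1),  r_2 = (1, -4, 2),  r_3 = (1, 2, -4).
  v is orthogonal to every row, so take v ∝ r_1 × r_2 = ((1)·(2) - (1)·(-4), (1)·(1) - (-1)·(2), (-1)·(-4) - (1)·(1)) = (6, 3, 3).
  Rescale (divide by 3): u = (2, 1, 1).
  ||u|| = √((2)² + (1)² + (1)²) = √(6) ≈ 2.4495,  v_1 = u/||u|| ≈ (0.8165, 0.4082, 0.4082) (||v_1|| = 1).

λ_1 = 7,  λ_2 = 4,  λ_3 = 1;  v_1 ≈ (0.8165, 0.4082, 0.4082)


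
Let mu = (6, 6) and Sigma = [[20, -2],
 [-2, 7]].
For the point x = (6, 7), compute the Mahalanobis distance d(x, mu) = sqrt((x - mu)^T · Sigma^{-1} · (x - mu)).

Step 1 — centre the observation: (x - mu) = (0, 1).

Step 2 — invert Sigma. det(Sigma) = 20·7 - (-2)² = 136.
  Sigma^{-1} = (1/det) · [[d, -b], [-b, a]] = [[0.0515, 0.0147],
 [0.0147, 0.1471]].

Step 3 — form the quadratic (x - mu)^T · Sigma^{-1} · (x - mu):
  Sigma^{-1} · (x - mu) = (0.0147, 0.1471).
  (x - mu)^T · [Sigma^{-1} · (x - mu)] = (0)·(0.0147) + (1)·(0.1471) = 0.1471.

Step 4 — take square root: d = √(0.1471) ≈ 0.3835.

d(x, mu) = √(0.1471) ≈ 0.3835


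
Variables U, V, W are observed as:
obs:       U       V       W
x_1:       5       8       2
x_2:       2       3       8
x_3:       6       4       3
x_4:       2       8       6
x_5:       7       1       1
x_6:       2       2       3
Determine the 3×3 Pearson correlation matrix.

Step 1 — column means:
  mean(U) = (5 + 2 + 6 + 2 + 7 + 2) / 6 = 24/6 = 4
  mean(V) = (8 + 3 + 4 + 8 + 1 + 2) / 6 = 26/6 = 4.3333
  mean(W) = (2 + 8 + 3 + 6 + 1 + 3) / 6 = 23/6 = 3.8333

Step 2 — sample variances and covariances s[i,j] = (1/(n-1)) · Σ_k (x_{k,i} - mean_i) · (x_{k,j} - mean_j), with n-1 = 5:
  s[U,U] = ((1)·(1) + (-2)·(-2) + (2)·(2) + (-2)·(-2) + (3)·(3) + (-2)·(-2)) / 5 = 26/5 = 5.2
  s[U,V] = ((1)·(3.6667) + (-2)·(-1.3333) + (2)·(-0.3333) + (-2)·(3.6667) + (3)·(-3.3333) + (-2)·(-2.3333)) / 5 = -7/5 = -1.4
  s[U,W] = ((1)·(-1.8333) + (-2)·(4.1667) + (2)·(-0.8333) + (-2)·(2.1667) + (3)·(-2.8333) + (-2)·(-0.8333)) / 5 = -23/5 = -4.6
  s[V,V] = ((3.6667)·(3.6667) + (-1.3333)·(-1.3333) + (-0.3333)·(-0.3333) + (3.6667)·(3.6667) + (-3.3333)·(-3.3333) + (-2.3333)·(-2.3333)) / 5 = 45.3333/5 = 9.0667
  s[V,W] = ((3.6667)·(-1.8333) + (-1.3333)·(4.1667) + (-0.3333)·(-0.8333) + (3.6667)·(2.1667) + (-3.3333)·(-2.8333) + (-2.3333)·(-0.8333)) / 5 = 7.3333/5 = 1.4667
  s[W,W] = ((-1.8333)·(-1.8333) + (4.1667)·(4.1667) + (-0.8333)·(-0.8333) + (2.1667)·(2.1667) + (-2.8333)·(-2.8333) + (-0.8333)·(-0.8333)) / 5 = 34.8333/5 = 6.9667
  Sample standard deviations s_i = √(s[i,i]):
  s(U) = √(5.2) = 2.2804
  s(V) = √(9.0667) = 3.0111
  s(W) = √(6.9667) = 2.6394

Step 3 — r_{ij} = s_{ij} / (s_i · s_j):
  r[U,U] = 1 (diagonal).
  r[U,V] = -1.4 / (2.2804 · 3.0111) = -1.4 / 6.8663 = -0.2039
  r[U,W] = -4.6 / (2.2804 · 2.6394) = -4.6 / 6.0189 = -0.7643
  r[V,V] = 1 (diagonal).
  r[V,W] = 1.4667 / (3.0111 · 2.6394) = 1.4667 / 7.9476 = 0.1845
  r[W,W] = 1 (diagonal).

R is symmetric with unit diagonal. Assembling:

R = [[1, -0.2039, -0.7643],
 [-0.2039, 1, 0.1845],
 [-0.7643, 0.1845, 1]]


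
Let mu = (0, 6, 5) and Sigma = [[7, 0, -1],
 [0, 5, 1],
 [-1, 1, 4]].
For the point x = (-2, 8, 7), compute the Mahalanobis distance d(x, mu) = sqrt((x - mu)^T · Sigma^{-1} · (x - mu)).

Step 1 — centre the observation: (x - mu) = (-2, 2, 2).

Step 2 — invert Sigma (cofactor / det for 3×3, or solve directly):
  Sigma^{-1} = [[0.1484, -0.0078, 0.0391],
 [-0.0078, 0.2109, -0.0547],
 [0.0391, -0.0547, 0.2734]].

Step 3 — form the quadratic (x - mu)^T · Sigma^{-1} · (x - mu):
  Sigma^{-1} · (x - mu) = (-0.2344, 0.3281, 0.3594).
  (x - mu)^T · [Sigma^{-1} · (x - mu)] = (-2)·(-0.2344) + (2)·(0.3281) + (2)·(0.3594) = 1.8438.

Step 4 — take square root: d = √(1.8438) ≈ 1.3578.

d(x, mu) = √(1.8438) ≈ 1.3578


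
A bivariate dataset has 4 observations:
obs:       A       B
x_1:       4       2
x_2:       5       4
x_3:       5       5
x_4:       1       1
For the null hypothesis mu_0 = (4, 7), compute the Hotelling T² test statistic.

Step 1 — sample mean vector:
  mean(A) = (4 + 5 + 5 + 1) / 4 = 15/4 = 3.75
  mean(B) = (2 + 4 + 5 + 1) / 4 = 12/4 = 3
  x̄ = (3.75, 3),  deviation x̄ - mu_0 = (3.75, 3) - (4, 7) = (-0.25, -4).

Step 2 — sample covariance matrix, S[i,j] = (1/(n-1)) · Σ_k (x_{k,i} - mean_i) · (x_{k,j} - mean_j), divisor n-1 = 3:
  S[A,A] = ((0.25)·(0.25) + (1.25)·(1.25) + (1.25)·(1.25) + (-2.75)·(-2.75)) / 3 = 10.75/3 = 3.5833
  S[A,B] = ((0.25)·(-1) + (1.25)·(1) + (1.25)·(2) + (-2.75)·(-2)) / 3 = 9/3 = 3
  S[B,B] = ((-1)·(-1) + (1)·(1) + (2)·(2) + (-2)·(-2)) / 3 = 10/3 = 3.3333
  S = [[3.5833, 3],
 [3, 3.3333]].

Step 3 — invert S. det(S) = 3.5833·3.3333 - (3)² = 2.9444.
  S^{-1} = (1/det) · [[d, -b], [-b, a]] = [[1.1321, -1.0189],
 [-1.0189, 1.217]].

Step 4 — quadratic form (x̄ - mu_0)^T · S^{-1} · (x̄ - mu_0):
  S^{-1} · (x̄ - mu_0) = (3.7925, -4.6132),
  (x̄ - mu_0)^T · [...] = (-0.25)·(3.7925) + (-4)·(-4.6132) = 17.5047.

Step 5 — scale by n: T² = 4 · 17.5047 = 70.0189.

T² ≈ 70.0189


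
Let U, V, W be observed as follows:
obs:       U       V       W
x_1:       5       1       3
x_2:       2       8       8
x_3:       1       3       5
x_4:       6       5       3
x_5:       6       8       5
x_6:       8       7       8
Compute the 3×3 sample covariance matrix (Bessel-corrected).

Step 1 — column means:
  mean(U) = (5 + 2 + 1 + 6 + 6 + 8) / 6 = 28/6 = 4.6667
  mean(V) = (1 + 8 + 3 + 5 + 8 + 7) / 6 = 32/6 = 5.3333
  mean(W) = (3 + 8 + 5 + 3 + 5 + 8) / 6 = 32/6 = 5.3333

Step 2 — sample covariance S[i,j] = (1/(n-1)) · Σ_k (x_{k,i} - mean_i) · (x_{k,j} - mean_j), with n-1 = 5.
  S[U,U] = ((0.3333)·(0.3333) + (-2.6667)·(-2.6667) + (-3.6667)·(-3.6667) + (1.3333)·(1.3333) + (1.3333)·(1.3333) + (3.3333)·(3.3333)) / 5 = 35.3333/5 = 7.0667
  S[U,V] = ((0.3333)·(-4.3333) + (-2.6667)·(2.6667) + (-3.6667)·(-2.3333) + (1.3333)·(-0.3333) + (1.3333)·(2.6667) + (3.3333)·(1.6667)) / 5 = 8.6667/5 = 1.7333
  S[U,W] = ((0.3333)·(-2.3333) + (-2.6667)·(2.6667) + (-3.6667)·(-0.3333) + (1.3333)·(-2.3333) + (1.3333)·(-0.3333) + (3.3333)·(2.6667)) / 5 = -1.3333/5 = -0.2667
  S[V,V] = ((-4.3333)·(-4.3333) + (2.6667)·(2.6667) + (-2.3333)·(-2.3333) + (-0.3333)·(-0.3333) + (2.6667)·(2.6667) + (1.6667)·(1.6667)) / 5 = 41.3333/5 = 8.2667
  S[V,W] = ((-4.3333)·(-2.3333) + (2.6667)·(2.6667) + (-2.3333)·(-0.3333) + (-0.3333)·(-2.3333) + (2.6667)·(-0.3333) + (1.6667)·(2.6667)) / 5 = 22.3333/5 = 4.4667
  S[W,W] = ((-2.3333)·(-2.3333) + (2.6667)·(2.6667) + (-0.3333)·(-0.3333) + (-2.3333)·(-2.3333) + (-0.3333)·(-0.3333) + (2.6667)·(2.6667)) / 5 = 25.3333/5 = 5.0667

S is symmetric (S[j,i] = S[i,j]). Assembling:

S = [[7.0667, 1.7333, -0.2667],
 [1.7333, 8.2667, 4.4667],
 [-0.2667, 4.4667, 5.0667]]


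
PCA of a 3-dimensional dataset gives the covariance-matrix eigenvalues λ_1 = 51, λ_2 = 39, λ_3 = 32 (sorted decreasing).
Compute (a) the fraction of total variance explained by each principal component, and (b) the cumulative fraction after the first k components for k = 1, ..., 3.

Step 1 — total variance = trace(Sigma) = Σ λ_i = 51 + 39 + 32 = 122.

Step 2 — fraction explained by component i = λ_i / Σ λ:
  PC1: 51/122 = 0.418
  PC2: 39/122 = 0.3197
  PC3: 32/122 = 0.2623

Step 3 — cumulative fraction after k components = (λ_1 + ... + λ_k) / Σ λ:
  k = 1: 51/122 = 0.418
  k = 2: (51 + 39)/122 = 90/122 = 0.7377
  k = 3: (51 + 39 + 32)/122 = 122/122 = 1

Summary (fraction, with percent):

explained: PC1 0.418 (41.8%), PC2 0.3197 (31.97%), PC3 0.2623 (26.23%);  cumulative: 0.418, 0.7377, 1


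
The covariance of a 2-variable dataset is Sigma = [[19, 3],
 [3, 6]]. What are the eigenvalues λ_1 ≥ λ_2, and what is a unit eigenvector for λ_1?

Step 1 — characteristic polynomial of 2×2 Sigma:
  det(Sigma - λI) = λ² - trace · λ + det = 0.
  trace = 19 + 6 = 25, det = 19·6 - (3)² = 105.
Step 2 — discriminant:
  Δ = trace² - 4·det = 625 - 420 = 205.
Step 3 — eigenvalues:
  λ = (trace ± √Δ)/2 = (25 ± 14.3178)/2,
  λ_1 = 19.6589,  λ_2 = 5.3411.

Step 4 — unit eigenvector for λ_1: solve (Sigma - λ_1 I)v = 0. First row:
  (19 - 19.6589)·v_x + (3)·v_y = 0, i.e. (-0.6589)·v_x + (3)·v_y = 0,
  so v ∝ (b, λ_1 - a) = (3, 0.6589) = u.
  ||u|| = √((3)² + (0.6589)²) = √(9.4342) ≈ 3.0715,
  v_1 = u/||u|| ≈ (0.9767, 0.2145) (||v_1|| = 1).

λ_1 = 19.6589,  λ_2 = 5.3411;  v_1 ≈ (0.9767, 0.2145)


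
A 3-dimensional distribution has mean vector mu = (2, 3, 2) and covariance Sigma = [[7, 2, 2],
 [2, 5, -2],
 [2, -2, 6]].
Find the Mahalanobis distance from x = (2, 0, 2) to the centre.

Step 1 — centre the observation: (x - mu) = (0, -3, 0).

Step 2 — invert Sigma (cofactor / det for 3×3, or solve directly):
  Sigma^{-1} = [[0.2131, -0.1311, -0.1148],
 [-0.1311, 0.3115, 0.1475],
 [-0.1148, 0.1475, 0.2541]].

Step 3 — form the quadratic (x - mu)^T · Sigma^{-1} · (x - mu):
  Sigma^{-1} · (x - mu) = (0.3934, -0.9344, -0.4426).
  (x - mu)^T · [Sigma^{-1} · (x - mu)] = (0)·(0.3934) + (-3)·(-0.9344) + (0)·(-0.4426) = 2.8033.

Step 4 — take square root: d = √(2.8033) ≈ 1.6743.

d(x, mu) = √(2.8033) ≈ 1.6743


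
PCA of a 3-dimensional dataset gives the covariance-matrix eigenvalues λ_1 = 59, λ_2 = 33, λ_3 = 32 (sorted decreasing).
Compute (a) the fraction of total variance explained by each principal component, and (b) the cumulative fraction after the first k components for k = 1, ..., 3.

Step 1 — total variance = trace(Sigma) = Σ λ_i = 59 + 33 + 32 = 124.

Step 2 — fraction explained by component i = λ_i / Σ λ:
  PC1: 59/124 = 0.4758
  PC2: 33/124 = 0.2661
  PC3: 32/124 = 0.2581

Step 3 — cumulative fraction after k components = (λ_1 + ... + λ_k) / Σ λ:
  k = 1: 59/124 = 0.4758
  k = 2: (59 + 33)/124 = 92/124 = 0.7419
  k = 3: (59 + 33 + 32)/124 = 124/124 = 1

Summary (fraction, with percent):

explained: PC1 0.4758 (47.58%), PC2 0.2661 (26.61%), PC3 0.2581 (25.81%);  cumulative: 0.4758, 0.7419, 1


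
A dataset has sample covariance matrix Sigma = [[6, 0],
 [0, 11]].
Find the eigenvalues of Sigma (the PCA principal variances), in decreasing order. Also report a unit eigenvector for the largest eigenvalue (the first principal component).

Step 1 — characteristic polynomial of 2×2 Sigma:
  det(Sigma - λI) = λ² - trace · λ + det = 0.
  trace = 6 + 11 = 17, det = 6·11 - (0)² = 66.
Step 2 — discriminant:
  Δ = trace² - 4·det = 289 - 264 = 25.
Step 3 — eigenvalues:
  λ = (trace ± √Δ)/2 = (17 ± 5)/2,
  λ_1 = 11,  λ_2 = 6.

Step 4 — unit eigenvector for λ_1: Sigma is diagonal, so its eigenvectors are the coordinate axes. λ_1 = 11 is the diagonal entry on the second coordinate axis, hence
  v_1 = (0, 1) (||v_1|| = 1).

λ_1 = 11,  λ_2 = 6;  v_1 ≈ (0, 1)


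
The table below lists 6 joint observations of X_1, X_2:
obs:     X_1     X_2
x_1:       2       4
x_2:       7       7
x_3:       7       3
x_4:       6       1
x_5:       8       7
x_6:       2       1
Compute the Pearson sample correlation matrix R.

Step 1 — column means:
  mean(X_1) = (2 + 7 + 7 + 6 + 8 + 2) / 6 = 32/6 = 5.3333
  mean(X_2) = (4 + 7 + 3 + 1 + 7 + 1) / 6 = 23/6 = 3.8333

Step 2 — sample variances and covariances s[i,j] = (1/(n-1)) · Σ_k (x_{k,i} - mean_i) · (x_{k,j} - mean_j), with n-1 = 5:
  s[X_1,X_1] = ((-3.3333)·(-3.3333) + (1.6667)·(1.6667) + (1.6667)·(1.6667) + (0.6667)·(0.6667) + (2.6667)·(2.6667) + (-3.3333)·(-3.3333)) / 5 = 35.3333/5 = 7.0667
  s[X_1,X_2] = ((-3.3333)·(0.1667) + (1.6667)·(3.1667) + (1.6667)·(-0.8333) + (0.6667)·(-2.8333) + (2.6667)·(3.1667) + (-3.3333)·(-2.8333)) / 5 = 19.3333/5 = 3.8667
  s[X_2,X_2] = ((0.1667)·(0.1667) + (3.1667)·(3.1667) + (-0.8333)·(-0.8333) + (-2.8333)·(-2.8333) + (3.1667)·(3.1667) + (-2.8333)·(-2.8333)) / 5 = 36.8333/5 = 7.3667
  Sample standard deviations s_i = √(s[i,i]):
  s(X_1) = √(7.0667) = 2.6583
  s(X_2) = √(7.3667) = 2.7142

Step 3 — r_{ij} = s_{ij} / (s_i · s_j):
  r[X_1,X_1] = 1 (diagonal).
  r[X_1,X_2] = 3.8667 / (2.6583 · 2.7142) = 3.8667 / 7.2151 = 0.5359
  r[X_2,X_2] = 1 (diagonal).

R is symmetric with unit diagonal. Assembling:

R = [[1, 0.5359],
 [0.5359, 1]]


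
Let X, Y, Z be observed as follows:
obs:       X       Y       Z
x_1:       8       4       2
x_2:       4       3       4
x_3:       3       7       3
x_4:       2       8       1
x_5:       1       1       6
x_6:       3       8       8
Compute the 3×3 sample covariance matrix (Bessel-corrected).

Step 1 — column means:
  mean(X) = (8 + 4 + 3 + 2 + 1 + 3) / 6 = 21/6 = 3.5
  mean(Y) = (4 + 3 + 7 + 8 + 1 + 8) / 6 = 31/6 = 5.1667
  mean(Z) = (2 + 4 + 3 + 1 + 6 + 8) / 6 = 24/6 = 4

Step 2 — sample covariance S[i,j] = (1/(n-1)) · Σ_k (x_{k,i} - mean_i) · (x_{k,j} - mean_j), with n-1 = 5.
  S[X,X] = ((4.5)·(4.5) + (0.5)·(0.5) + (-0.5)·(-0.5) + (-1.5)·(-1.5) + (-2.5)·(-2.5) + (-0.5)·(-0.5)) / 5 = 29.5/5 = 5.9
  S[X,Y] = ((4.5)·(-1.1667) + (0.5)·(-2.1667) + (-0.5)·(1.8333) + (-1.5)·(2.8333) + (-2.5)·(-4.1667) + (-0.5)·(2.8333)) / 5 = -2.5/5 = -0.5
  S[X,Z] = ((4.5)·(-2) + (0.5)·(0) + (-0.5)·(-1) + (-1.5)·(-3) + (-2.5)·(2) + (-0.5)·(4)) / 5 = -11/5 = -2.2
  S[Y,Y] = ((-1.1667)·(-1.1667) + (-2.1667)·(-2.1667) + (1.8333)·(1.8333) + (2.8333)·(2.8333) + (-4.1667)·(-4.1667) + (2.8333)·(2.8333)) / 5 = 42.8333/5 = 8.5667
  S[Y,Z] = ((-1.1667)·(-2) + (-2.1667)·(0) + (1.8333)·(-1) + (2.8333)·(-3) + (-4.1667)·(2) + (2.8333)·(4)) / 5 = -5/5 = -1
  S[Z,Z] = ((-2)·(-2) + (0)·(0) + (-1)·(-1) + (-3)·(-3) + (2)·(2) + (4)·(4)) / 5 = 34/5 = 6.8

S is symmetric (S[j,i] = S[i,j]). Assembling:

S = [[5.9, -0.5, -2.2],
 [-0.5, 8.5667, -1],
 [-2.2, -1, 6.8]]


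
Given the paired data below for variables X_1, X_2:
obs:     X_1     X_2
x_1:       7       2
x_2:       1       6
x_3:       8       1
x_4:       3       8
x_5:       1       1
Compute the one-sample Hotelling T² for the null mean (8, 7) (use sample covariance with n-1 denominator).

Step 1 — sample mean vector:
  mean(X_1) = (7 + 1 + 8 + 3 + 1) / 5 = 20/5 = 4
  mean(X_2) = (2 + 6 + 1 + 8 + 1) / 5 = 18/5 = 3.6
  x̄ = (4, 3.6),  deviation x̄ - mu_0 = (4, 3.6) - (8, 7) = (-4, -3.4).

Step 2 — sample covariance matrix, S[i,j] = (1/(n-1)) · Σ_k (x_{k,i} - mean_i) · (x_{k,j} - mean_j), divisor n-1 = 4:
  S[X_1,X_1] = ((3)·(3) + (-3)·(-3) + (4)·(4) + (-1)·(-1) + (-3)·(-3)) / 4 = 44/4 = 11
  S[X_1,X_2] = ((3)·(-1.6) + (-3)·(2.4) + (4)·(-2.6) + (-1)·(4.4) + (-3)·(-2.6)) / 4 = -19/4 = -4.75
  S[X_2,X_2] = ((-1.6)·(-1.6) + (2.4)·(2.4) + (-2.6)·(-2.6) + (4.4)·(4.4) + (-2.6)·(-2.6)) / 4 = 41.2/4 = 10.3
  S = [[11, -4.75],
 [-4.75, 10.3]].

Step 3 — invert S. det(S) = 11·10.3 - (-4.75)² = 90.7375.
  S^{-1} = (1/det) · [[d, -b], [-b, a]] = [[0.1135, 0.0523],
 [0.0523, 0.1212]].

Step 4 — quadratic form (x̄ - mu_0)^T · S^{-1} · (x̄ - mu_0):
  S^{-1} · (x̄ - mu_0) = (-0.632, -0.6216),
  (x̄ - mu_0)^T · [...] = (-4)·(-0.632) + (-3.4)·(-0.6216) = 4.6415.

Step 5 — scale by n: T² = 5 · 4.6415 = 23.2076.

T² ≈ 23.2076


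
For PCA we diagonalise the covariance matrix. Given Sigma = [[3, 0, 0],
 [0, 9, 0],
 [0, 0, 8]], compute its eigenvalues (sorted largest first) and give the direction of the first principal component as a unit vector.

Step 1 — characteristic polynomial p(λ) = det(λI - Sigma) = λ³ - tr·λ² + c_1·λ - det, where tr = trace, c_1 = sum of the principal 2×2 minors, det = det(Sigma):
  tr = 3 + 9 + 8 = 20,
  c_1 = (3·9 - (0)²) + (3·8 - (0)²) + (9·8 - (0)²) = 27 + 24 + 72 = 123,
  det = 3·(9·8 - (0)²) - (0)·((0)·8 - (0)·(0)) + (0)·((0)·(0) - 9·(0)) = 3·(72) - (0)·(0) + (0)·(0) = 216.
  So p(λ) = λ³ - 20λ² + 123λ - 216.
Step 2 — look for an integer root (rational root theorem: any rational root is an integer divisor of 216). Testing λ = 3:
  p(3) = 27 - 180 + 369 - 216 = 0  ✓
  Dividing out (λ - 3): p(λ) = (λ - 3)(λ² - 17λ + 72).
Step 3 — remaining eigenvalues from the quadratic λ² - 17λ + 72 = 0:
  Δ = 17² - 4·72 = 289 - 288 = 1,  λ = (17 ± √1)/2 = (17 ± 1)/2 = 9 or 8.
  Sorted: λ_1 = 9,  λ_2 = 8,  λ_3 = 3  (check: sum = 20 = tr ✓).

Step 4 — unit eigenvector for λ_1 = 9: v spans the null space of (Sigma - λ_1 I), whose rows are
  r_1 = (-6, 0, 0),  r_2 = (0, 0, 0),  r_3 = (0, 0, -1).
  v is orthogonal to every row, so take v ∝ r_1 × r_3 = ((0)·(-1) - (0)·(0), (0)·(0) - (-6)·(-1), (-6)·(0) - (0)·(0)) = (0, -6, 0).
  Rescale (divide by 6; multiply by -1 so the first nonzero entry is positive): u = (0, 1, 0).
  ||u|| = √((0)² + (1)² + (0)²) = √(1) = 1,  v_1 = u/||u|| ≈ (0, 1, 0) (||v_1|| = 1).

λ_1 = 9,  λ_2 = 8,  λ_3 = 3;  v_1 ≈ (0, 1, 0)


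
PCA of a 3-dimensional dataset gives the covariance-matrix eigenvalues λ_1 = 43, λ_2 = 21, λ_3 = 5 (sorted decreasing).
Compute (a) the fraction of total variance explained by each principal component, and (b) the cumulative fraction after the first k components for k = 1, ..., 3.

Step 1 — total variance = trace(Sigma) = Σ λ_i = 43 + 21 + 5 = 69.

Step 2 — fraction explained by component i = λ_i / Σ λ:
  PC1: 43/69 = 0.6232
  PC2: 21/69 = 0.3043
  PC3: 5/69 = 0.0725

Step 3 — cumulative fraction after k components = (λ_1 + ... + λ_k) / Σ λ:
  k = 1: 43/69 = 0.6232
  k = 2: (43 + 21)/69 = 64/69 = 0.9275
  k = 3: (43 + 21 + 5)/69 = 69/69 = 1

Summary (fraction, with percent):

explained: PC1 0.6232 (62.32%), PC2 0.3043 (30.43%), PC3 0.0725 (7.25%);  cumulative: 0.6232, 0.9275, 1


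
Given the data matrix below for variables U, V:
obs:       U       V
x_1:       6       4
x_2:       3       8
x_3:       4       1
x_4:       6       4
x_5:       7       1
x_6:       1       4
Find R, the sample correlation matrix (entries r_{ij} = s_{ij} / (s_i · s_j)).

Step 1 — column means:
  mean(U) = (6 + 3 + 4 + 6 + 7 + 1) / 6 = 27/6 = 4.5
  mean(V) = (4 + 8 + 1 + 4 + 1 + 4) / 6 = 22/6 = 3.6667

Step 2 — sample variances and covariances s[i,j] = (1/(n-1)) · Σ_k (x_{k,i} - mean_i) · (x_{k,j} - mean_j), with n-1 = 5:
  s[U,U] = ((1.5)·(1.5) + (-1.5)·(-1.5) + (-0.5)·(-0.5) + (1.5)·(1.5) + (2.5)·(2.5) + (-3.5)·(-3.5)) / 5 = 25.5/5 = 5.1
  s[U,V] = ((1.5)·(0.3333) + (-1.5)·(4.3333) + (-0.5)·(-2.6667) + (1.5)·(0.3333) + (2.5)·(-2.6667) + (-3.5)·(0.3333)) / 5 = -12/5 = -2.4
  s[V,V] = ((0.3333)·(0.3333) + (4.3333)·(4.3333) + (-2.6667)·(-2.6667) + (0.3333)·(0.3333) + (-2.6667)·(-2.6667) + (0.3333)·(0.3333)) / 5 = 33.3333/5 = 6.6667
  Sample standard deviations s_i = √(s[i,i]):
  s(U) = √(5.1) = 2.2583
  s(V) = √(6.6667) = 2.582

Step 3 — r_{ij} = s_{ij} / (s_i · s_j):
  r[U,U] = 1 (diagonal).
  r[U,V] = -2.4 / (2.2583 · 2.582) = -2.4 / 5.831 = -0.4116
  r[V,V] = 1 (diagonal).

R is symmetric with unit diagonal. Assembling:

R = [[1, -0.4116],
 [-0.4116, 1]]


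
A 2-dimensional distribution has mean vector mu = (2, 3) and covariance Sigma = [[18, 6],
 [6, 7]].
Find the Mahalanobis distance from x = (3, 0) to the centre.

Step 1 — centre the observation: (x - mu) = (1, -3).

Step 2 — invert Sigma. det(Sigma) = 18·7 - (6)² = 90.
  Sigma^{-1} = (1/det) · [[d, -b], [-b, a]] = [[0.0778, -0.0667],
 [-0.0667, 0.2]].

Step 3 — form the quadratic (x - mu)^T · Sigma^{-1} · (x - mu):
  Sigma^{-1} · (x - mu) = (0.2778, -0.6667).
  (x - mu)^T · [Sigma^{-1} · (x - mu)] = (1)·(0.2778) + (-3)·(-0.6667) = 2.2778.

Step 4 — take square root: d = √(2.2778) ≈ 1.5092.

d(x, mu) = √(2.2778) ≈ 1.5092


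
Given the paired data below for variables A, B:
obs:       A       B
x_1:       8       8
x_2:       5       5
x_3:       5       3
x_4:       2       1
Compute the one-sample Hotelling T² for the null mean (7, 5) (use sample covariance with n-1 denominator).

Step 1 — sample mean vector:
  mean(A) = (8 + 5 + 5 + 2) / 4 = 20/4 = 5
  mean(B) = (8 + 5 + 3 + 1) / 4 = 17/4 = 4.25
  x̄ = (5, 4.25),  deviation x̄ - mu_0 = (5, 4.25) - (7, 5) = (-2, -0.75).

Step 2 — sample covariance matrix, S[i,j] = (1/(n-1)) · Σ_k (x_{k,i} - mean_i) · (x_{k,j} - mean_j), divisor n-1 = 3:
  S[A,A] = ((3)·(3) + (0)·(0) + (0)·(0) + (-3)·(-3)) / 3 = 18/3 = 6
  S[A,B] = ((3)·(3.75) + (0)·(0.75) + (0)·(-1.25) + (-3)·(-3.25)) / 3 = 21/3 = 7
  S[B,B] = ((3.75)·(3.75) + (0.75)·(0.75) + (-1.25)·(-1.25) + (-3.25)·(-3.25)) / 3 = 26.75/3 = 8.9167
  S = [[6, 7],
 [7, 8.9167]].

Step 3 — invert S. det(S) = 6·8.9167 - (7)² = 4.5.
  S^{-1} = (1/det) · [[d, -b], [-b, a]] = [[1.9815, -1.5556],
 [-1.5556, 1.3333]].

Step 4 — quadratic form (x̄ - mu_0)^T · S^{-1} · (x̄ - mu_0):
  S^{-1} · (x̄ - mu_0) = (-2.7963, 2.1111),
  (x̄ - mu_0)^T · [...] = (-2)·(-2.7963) + (-0.75)·(2.1111) = 4.0093.

Step 5 — scale by n: T² = 4 · 4.0093 = 16.037.

T² ≈ 16.037


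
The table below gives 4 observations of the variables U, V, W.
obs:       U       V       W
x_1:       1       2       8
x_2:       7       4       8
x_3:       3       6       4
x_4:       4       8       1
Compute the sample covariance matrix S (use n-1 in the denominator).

Step 1 — column means:
  mean(U) = (1 + 7 + 3 + 4) / 4 = 15/4 = 3.75
  mean(V) = (2 + 4 + 6 + 8) / 4 = 20/4 = 5
  mean(W) = (8 + 8 + 4 + 1) / 4 = 21/4 = 5.25

Step 2 — sample covariance S[i,j] = (1/(n-1)) · Σ_k (x_{k,i} - mean_i) · (x_{k,j} - mean_j), with n-1 = 3.
  S[U,U] = ((-2.75)·(-2.75) + (3.25)·(3.25) + (-0.75)·(-0.75) + (0.25)·(0.25)) / 3 = 18.75/3 = 6.25
  S[U,V] = ((-2.75)·(-3) + (3.25)·(-1) + (-0.75)·(1) + (0.25)·(3)) / 3 = 5/3 = 1.6667
  S[U,W] = ((-2.75)·(2.75) + (3.25)·(2.75) + (-0.75)·(-1.25) + (0.25)·(-4.25)) / 3 = 1.25/3 = 0.4167
  S[V,V] = ((-3)·(-3) + (-1)·(-1) + (1)·(1) + (3)·(3)) / 3 = 20/3 = 6.6667
  S[V,W] = ((-3)·(2.75) + (-1)·(2.75) + (1)·(-1.25) + (3)·(-4.25)) / 3 = -25/3 = -8.3333
  S[W,W] = ((2.75)·(2.75) + (2.75)·(2.75) + (-1.25)·(-1.25) + (-4.25)·(-4.25)) / 3 = 34.75/3 = 11.5833

S is symmetric (S[j,i] = S[i,j]). Assembling:

S = [[6.25, 1.6667, 0.4167],
 [1.6667, 6.6667, -8.3333],
 [0.4167, -8.3333, 11.5833]]


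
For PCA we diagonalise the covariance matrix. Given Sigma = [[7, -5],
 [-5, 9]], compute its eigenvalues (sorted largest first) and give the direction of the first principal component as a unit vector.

Step 1 — characteristic polynomial of 2×2 Sigma:
  det(Sigma - λI) = λ² - trace · λ + det = 0.
  trace = 7 + 9 = 16, det = 7·9 - (-5)² = 38.
Step 2 — discriminant:
  Δ = trace² - 4·det = 256 - 152 = 104.
Step 3 — eigenvalues:
  λ = (trace ± √Δ)/2 = (16 ± 10.198)/2,
  λ_1 = 13.099,  λ_2 = 2.901.

Step 4 — unit eigenvector for λ_1: solve (Sigma - λ_1 I)v = 0. First row:
  (7 - 13.099)·v_x + (-5)·v_y = 0, i.e. (-6.099)·v_x + (-5)·v_y = 0,
  so v ∝ (b, λ_1 - a) = (-5, 6.099); multiply by -1 so the first entry is positive: u = (5, -6.099).
  ||u|| = √((5)² + (-6.099)²) = √(62.198) ≈ 7.8866,
  v_1 = u/||u|| ≈ (0.634, -0.7733) (||v_1|| = 1).

λ_1 = 13.099,  λ_2 = 2.901;  v_1 ≈ (0.634, -0.7733)


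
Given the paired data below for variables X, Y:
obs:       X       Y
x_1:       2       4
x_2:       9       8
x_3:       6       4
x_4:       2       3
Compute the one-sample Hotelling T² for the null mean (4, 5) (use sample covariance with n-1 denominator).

Step 1 — sample mean vector:
  mean(X) = (2 + 9 + 6 + 2) / 4 = 19/4 = 4.75
  mean(Y) = (4 + 8 + 4 + 3) / 4 = 19/4 = 4.75
  x̄ = (4.75, 4.75),  deviation x̄ - mu_0 = (4.75, 4.75) - (4, 5) = (0.75, -0.25).

Step 2 — sample covariance matrix, S[i,j] = (1/(n-1)) · Σ_k (x_{k,i} - mean_i) · (x_{k,j} - mean_j), divisor n-1 = 3:
  S[X,X] = ((-2.75)·(-2.75) + (4.25)·(4.25) + (1.25)·(1.25) + (-2.75)·(-2.75)) / 3 = 34.75/3 = 11.5833
  S[X,Y] = ((-2.75)·(-0.75) + (4.25)·(3.25) + (1.25)·(-0.75) + (-2.75)·(-1.75)) / 3 = 19.75/3 = 6.5833
  S[Y,Y] = ((-0.75)·(-0.75) + (3.25)·(3.25) + (-0.75)·(-0.75) + (-1.75)·(-1.75)) / 3 = 14.75/3 = 4.9167
  S = [[11.5833, 6.5833],
 [6.5833, 4.9167]].

Step 3 — invert S. det(S) = 11.5833·4.9167 - (6.5833)² = 13.6111.
  S^{-1} = (1/det) · [[d, -b], [-b, a]] = [[0.3612, -0.4837],
 [-0.4837, 0.851]].

Step 4 — quadratic form (x̄ - mu_0)^T · S^{-1} · (x̄ - mu_0):
  S^{-1} · (x̄ - mu_0) = (0.3918, -0.5755),
  (x̄ - mu_0)^T · [...] = (0.75)·(0.3918) + (-0.25)·(-0.5755) = 0.4378.

Step 5 — scale by n: T² = 4 · 0.4378 = 1.751.

T² ≈ 1.751


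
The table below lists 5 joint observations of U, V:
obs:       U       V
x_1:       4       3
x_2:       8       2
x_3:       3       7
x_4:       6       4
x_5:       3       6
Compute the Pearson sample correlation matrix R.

Step 1 — column means:
  mean(U) = (4 + 8 + 3 + 6 + 3) / 5 = 24/5 = 4.8
  mean(V) = (3 + 2 + 7 + 4 + 6) / 5 = 22/5 = 4.4

Step 2 — sample variances and covariances s[i,j] = (1/(n-1)) · Σ_k (x_{k,i} - mean_i) · (x_{k,j} - mean_j), with n-1 = 4:
  s[U,U] = ((-0.8)·(-0.8) + (3.2)·(3.2) + (-1.8)·(-1.8) + (1.2)·(1.2) + (-1.8)·(-1.8)) / 4 = 18.8/4 = 4.7
  s[U,V] = ((-0.8)·(-1.4) + (3.2)·(-2.4) + (-1.8)·(2.6) + (1.2)·(-0.4) + (-1.8)·(1.6)) / 4 = -14.6/4 = -3.65
  s[V,V] = ((-1.4)·(-1.4) + (-2.4)·(-2.4) + (2.6)·(2.6) + (-0.4)·(-0.4) + (1.6)·(1.6)) / 4 = 17.2/4 = 4.3
  Sample standard deviations s_i = √(s[i,i]):
  s(U) = √(4.7) = 2.1679
  s(V) = √(4.3) = 2.0736

Step 3 — r_{ij} = s_{ij} / (s_i · s_j):
  r[U,U] = 1 (diagonal).
  r[U,V] = -3.65 / (2.1679 · 2.0736) = -3.65 / 4.4956 = -0.8119
  r[V,V] = 1 (diagonal).

R is symmetric with unit diagonal. Assembling:

R = [[1, -0.8119],
 [-0.8119, 1]]


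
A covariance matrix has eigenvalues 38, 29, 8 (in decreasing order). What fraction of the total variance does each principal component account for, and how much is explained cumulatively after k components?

Step 1 — total variance = trace(Sigma) = Σ λ_i = 38 + 29 + 8 = 75.

Step 2 — fraction explained by component i = λ_i / Σ λ:
  PC1: 38/75 = 0.5067
  PC2: 29/75 = 0.3867
  PC3: 8/75 = 0.1067

Step 3 — cumulative fraction after k components = (λ_1 + ... + λ_k) / Σ λ:
  k = 1: 38/75 = 0.5067
  k = 2: (38 + 29)/75 = 67/75 = 0.8933
  k = 3: (38 + 29 + 8)/75 = 75/75 = 1

Summary (fraction, with percent):

explained: PC1 0.5067 (50.67%), PC2 0.3867 (38.67%), PC3 0.1067 (10.67%);  cumulative: 0.5067, 0.8933, 1


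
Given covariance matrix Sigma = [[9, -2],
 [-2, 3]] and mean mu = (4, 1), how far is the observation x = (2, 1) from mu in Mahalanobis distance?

Step 1 — centre the observation: (x - mu) = (-2, 0).

Step 2 — invert Sigma. det(Sigma) = 9·3 - (-2)² = 23.
  Sigma^{-1} = (1/det) · [[d, -b], [-b, a]] = [[0.1304, 0.087],
 [0.087, 0.3913]].

Step 3 — form the quadratic (x - mu)^T · Sigma^{-1} · (x - mu):
  Sigma^{-1} · (x - mu) = (-0.2609, -0.1739).
  (x - mu)^T · [Sigma^{-1} · (x - mu)] = (-2)·(-0.2609) + (0)·(-0.1739) = 0.5217.

Step 4 — take square root: d = √(0.5217) ≈ 0.7223.

d(x, mu) = √(0.5217) ≈ 0.7223
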